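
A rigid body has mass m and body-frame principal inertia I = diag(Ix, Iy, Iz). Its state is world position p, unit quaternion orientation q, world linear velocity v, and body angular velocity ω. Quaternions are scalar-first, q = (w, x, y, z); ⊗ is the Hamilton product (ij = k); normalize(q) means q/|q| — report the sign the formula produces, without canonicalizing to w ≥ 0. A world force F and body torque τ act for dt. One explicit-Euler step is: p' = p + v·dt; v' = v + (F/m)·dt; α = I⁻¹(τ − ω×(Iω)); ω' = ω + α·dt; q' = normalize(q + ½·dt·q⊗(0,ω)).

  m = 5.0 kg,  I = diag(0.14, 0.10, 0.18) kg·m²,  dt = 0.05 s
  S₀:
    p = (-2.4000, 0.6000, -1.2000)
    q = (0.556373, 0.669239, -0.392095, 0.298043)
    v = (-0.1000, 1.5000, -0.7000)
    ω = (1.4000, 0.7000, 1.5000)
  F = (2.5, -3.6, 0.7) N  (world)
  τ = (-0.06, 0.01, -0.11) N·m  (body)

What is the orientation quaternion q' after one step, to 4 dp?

q' = (0.5279, 0.6678, -0.3964, 0.3438)

2q̇ = q⊗(0,ω) = (-1.1095326, -0.0178504, -0.1971372, 1.8519598)
q' = normalize(q + ½dt·q⊗(0,ω)) = (0.5279, 0.6678, -0.3964, 0.3438)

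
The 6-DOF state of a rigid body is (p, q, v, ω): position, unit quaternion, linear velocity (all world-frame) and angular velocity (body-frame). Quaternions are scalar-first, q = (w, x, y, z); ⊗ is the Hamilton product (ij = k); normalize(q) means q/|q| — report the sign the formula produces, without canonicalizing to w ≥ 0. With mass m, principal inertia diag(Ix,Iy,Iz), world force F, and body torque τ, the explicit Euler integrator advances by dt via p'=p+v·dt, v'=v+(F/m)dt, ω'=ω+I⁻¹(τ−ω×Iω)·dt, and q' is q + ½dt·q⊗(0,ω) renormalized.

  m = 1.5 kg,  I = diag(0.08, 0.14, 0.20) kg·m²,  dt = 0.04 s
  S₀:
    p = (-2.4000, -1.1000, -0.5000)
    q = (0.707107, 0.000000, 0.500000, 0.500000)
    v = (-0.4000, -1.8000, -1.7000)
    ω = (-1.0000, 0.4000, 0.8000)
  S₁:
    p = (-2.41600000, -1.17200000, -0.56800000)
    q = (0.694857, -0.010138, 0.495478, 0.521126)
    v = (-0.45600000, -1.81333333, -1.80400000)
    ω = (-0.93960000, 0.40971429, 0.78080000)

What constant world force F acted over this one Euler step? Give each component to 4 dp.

F = (-2.1000, -0.5000, -3.9000)

v₁ − v₀ = (-0.05600000, -0.01333333, -0.10400000)
applied force F = (-2.1000, -0.5000, -3.9000)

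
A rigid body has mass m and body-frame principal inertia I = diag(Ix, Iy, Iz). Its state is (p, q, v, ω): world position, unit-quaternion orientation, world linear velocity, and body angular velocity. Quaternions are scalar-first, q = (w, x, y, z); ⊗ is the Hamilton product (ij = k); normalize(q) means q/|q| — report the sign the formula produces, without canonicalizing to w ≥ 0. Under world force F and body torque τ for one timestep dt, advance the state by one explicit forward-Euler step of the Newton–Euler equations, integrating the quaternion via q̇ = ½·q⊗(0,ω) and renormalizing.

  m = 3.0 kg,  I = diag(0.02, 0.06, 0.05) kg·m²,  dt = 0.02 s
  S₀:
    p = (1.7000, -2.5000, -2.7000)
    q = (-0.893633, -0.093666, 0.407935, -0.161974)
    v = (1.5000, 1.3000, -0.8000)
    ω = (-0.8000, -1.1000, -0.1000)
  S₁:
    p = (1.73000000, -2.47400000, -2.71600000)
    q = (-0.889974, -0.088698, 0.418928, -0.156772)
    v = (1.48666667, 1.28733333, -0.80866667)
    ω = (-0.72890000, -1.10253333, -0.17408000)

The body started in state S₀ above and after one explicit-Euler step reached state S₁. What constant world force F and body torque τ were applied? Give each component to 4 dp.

rate change Δω = (0.07110000, -0.00253333, -0.07408000)
τ = I·(Δω/dt) + ω₀×(Iω₀) = (0.0700, -0.0100, -0.1500)
velocity change Δv = (-0.01333333, -0.01266667, -0.00866667)
F = m·Δv/dt = (-2.0000, -1.9000, -1.3000)

F = (-2.0000, -1.9000, -1.3000)
τ = (0.0700, -0.0100, -0.1500)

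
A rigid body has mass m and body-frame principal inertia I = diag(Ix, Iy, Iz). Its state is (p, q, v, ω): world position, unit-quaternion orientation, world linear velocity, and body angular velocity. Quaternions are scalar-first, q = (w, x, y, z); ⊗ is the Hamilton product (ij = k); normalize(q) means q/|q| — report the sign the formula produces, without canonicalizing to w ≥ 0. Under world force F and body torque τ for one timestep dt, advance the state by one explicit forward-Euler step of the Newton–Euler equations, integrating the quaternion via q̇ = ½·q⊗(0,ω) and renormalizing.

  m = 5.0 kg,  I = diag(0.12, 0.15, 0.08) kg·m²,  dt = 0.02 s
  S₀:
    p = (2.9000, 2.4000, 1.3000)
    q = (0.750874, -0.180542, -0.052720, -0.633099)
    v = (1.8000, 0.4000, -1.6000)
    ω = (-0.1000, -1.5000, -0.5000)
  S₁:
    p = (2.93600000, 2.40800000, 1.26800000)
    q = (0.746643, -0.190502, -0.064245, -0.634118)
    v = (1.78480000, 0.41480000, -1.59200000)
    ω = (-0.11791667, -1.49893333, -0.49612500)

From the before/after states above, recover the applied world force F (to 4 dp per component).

F = (-3.8000, 3.7000, 2.0000)

Δv = v₁−v₀ = (-0.01520000, 0.01480000, 0.00800000)
F = m·Δv/dt = (-3.8000, 3.7000, 2.0000)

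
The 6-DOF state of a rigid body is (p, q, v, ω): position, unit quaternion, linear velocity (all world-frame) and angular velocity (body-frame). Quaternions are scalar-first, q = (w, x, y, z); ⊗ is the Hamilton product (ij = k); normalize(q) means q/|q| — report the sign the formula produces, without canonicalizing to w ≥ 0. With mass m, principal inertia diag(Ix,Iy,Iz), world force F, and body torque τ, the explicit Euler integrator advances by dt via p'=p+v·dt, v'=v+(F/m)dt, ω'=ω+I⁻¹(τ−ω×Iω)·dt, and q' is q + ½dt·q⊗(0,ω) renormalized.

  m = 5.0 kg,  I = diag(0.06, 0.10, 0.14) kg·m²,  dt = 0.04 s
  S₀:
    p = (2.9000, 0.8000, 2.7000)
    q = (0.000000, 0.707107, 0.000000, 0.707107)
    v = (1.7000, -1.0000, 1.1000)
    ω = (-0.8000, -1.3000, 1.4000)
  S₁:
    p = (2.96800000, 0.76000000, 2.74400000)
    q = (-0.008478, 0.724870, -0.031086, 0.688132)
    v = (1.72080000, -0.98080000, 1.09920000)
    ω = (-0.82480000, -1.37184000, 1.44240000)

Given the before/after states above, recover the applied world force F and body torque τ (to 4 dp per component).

F = (2.6000, 2.4000, -0.1000)
τ = (-0.1100, -0.0900, 0.1900)

ω₁ − ω₀ = (-0.02480000, -0.07184000, 0.04240000)
τ = I·(Δω/dt) + ω₀×(Iω₀) = (-0.1100, -0.0900, 0.1900)
velocity change Δv = (0.02080000, 0.01920000, -0.00080000)
applied force F = (2.6000, 2.4000, -0.1000)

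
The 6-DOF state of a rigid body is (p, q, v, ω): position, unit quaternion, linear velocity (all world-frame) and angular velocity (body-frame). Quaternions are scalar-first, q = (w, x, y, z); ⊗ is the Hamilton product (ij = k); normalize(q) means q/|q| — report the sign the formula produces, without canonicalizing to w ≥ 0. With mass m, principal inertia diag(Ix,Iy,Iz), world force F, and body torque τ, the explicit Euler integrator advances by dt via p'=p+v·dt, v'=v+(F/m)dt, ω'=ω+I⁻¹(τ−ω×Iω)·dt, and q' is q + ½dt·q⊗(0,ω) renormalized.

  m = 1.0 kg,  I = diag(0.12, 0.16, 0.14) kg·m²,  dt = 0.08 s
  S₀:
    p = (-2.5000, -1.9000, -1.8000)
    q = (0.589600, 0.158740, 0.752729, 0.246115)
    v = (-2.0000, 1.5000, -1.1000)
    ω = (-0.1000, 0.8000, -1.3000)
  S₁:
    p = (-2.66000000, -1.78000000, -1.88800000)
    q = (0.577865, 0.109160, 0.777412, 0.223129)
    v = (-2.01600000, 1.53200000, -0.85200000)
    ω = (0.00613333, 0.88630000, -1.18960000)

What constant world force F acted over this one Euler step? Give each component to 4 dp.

F = (-0.2000, 0.4000, 3.1000)

velocity change Δv = (-0.01600000, 0.03200000, 0.24800000)
applied force F = (-0.2000, 0.4000, 3.1000)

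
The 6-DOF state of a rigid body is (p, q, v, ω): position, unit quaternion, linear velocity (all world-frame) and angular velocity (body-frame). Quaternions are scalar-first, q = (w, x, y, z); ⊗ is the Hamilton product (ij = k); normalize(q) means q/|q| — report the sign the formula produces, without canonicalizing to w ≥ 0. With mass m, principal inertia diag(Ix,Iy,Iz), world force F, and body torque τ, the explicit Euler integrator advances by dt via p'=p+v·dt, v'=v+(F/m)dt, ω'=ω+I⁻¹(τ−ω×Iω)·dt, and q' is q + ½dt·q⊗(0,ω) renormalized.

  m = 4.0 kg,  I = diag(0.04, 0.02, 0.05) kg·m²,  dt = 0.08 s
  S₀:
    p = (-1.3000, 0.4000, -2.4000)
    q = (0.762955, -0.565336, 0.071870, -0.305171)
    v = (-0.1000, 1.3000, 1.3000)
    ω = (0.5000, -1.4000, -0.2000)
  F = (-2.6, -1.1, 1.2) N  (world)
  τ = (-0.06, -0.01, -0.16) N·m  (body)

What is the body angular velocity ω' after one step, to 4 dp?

ω' = (0.3632, -1.4440, -0.4784)

gyro term ω×Iω = (0.0084, 0.0010, 0.0140)
angular accel α = (-1.7100, -0.5500, -3.4800)
new body rate ω' = (0.3632, -1.4440, -0.4784)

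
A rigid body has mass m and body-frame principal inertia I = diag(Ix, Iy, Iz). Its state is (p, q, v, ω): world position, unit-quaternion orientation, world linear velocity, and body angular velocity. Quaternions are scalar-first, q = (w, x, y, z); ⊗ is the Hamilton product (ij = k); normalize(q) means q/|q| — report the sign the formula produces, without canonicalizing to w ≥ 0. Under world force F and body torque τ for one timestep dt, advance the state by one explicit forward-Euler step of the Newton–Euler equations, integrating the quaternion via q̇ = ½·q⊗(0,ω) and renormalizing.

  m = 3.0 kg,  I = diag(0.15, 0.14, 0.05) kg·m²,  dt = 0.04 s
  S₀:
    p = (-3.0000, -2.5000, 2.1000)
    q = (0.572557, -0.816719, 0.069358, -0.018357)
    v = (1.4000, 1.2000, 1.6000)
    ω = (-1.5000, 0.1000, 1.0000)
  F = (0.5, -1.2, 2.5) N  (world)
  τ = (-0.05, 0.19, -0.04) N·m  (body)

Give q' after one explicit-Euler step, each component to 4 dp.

q' = (0.5479, -0.8319, 0.0873, -0.0065)

Hamilton product q⊗(0,ω) = (-1.2136573, -0.7876418, 0.9015102, 0.5949221)
updated quaternion q' = (0.5479, -0.8319, 0.0873, -0.0065)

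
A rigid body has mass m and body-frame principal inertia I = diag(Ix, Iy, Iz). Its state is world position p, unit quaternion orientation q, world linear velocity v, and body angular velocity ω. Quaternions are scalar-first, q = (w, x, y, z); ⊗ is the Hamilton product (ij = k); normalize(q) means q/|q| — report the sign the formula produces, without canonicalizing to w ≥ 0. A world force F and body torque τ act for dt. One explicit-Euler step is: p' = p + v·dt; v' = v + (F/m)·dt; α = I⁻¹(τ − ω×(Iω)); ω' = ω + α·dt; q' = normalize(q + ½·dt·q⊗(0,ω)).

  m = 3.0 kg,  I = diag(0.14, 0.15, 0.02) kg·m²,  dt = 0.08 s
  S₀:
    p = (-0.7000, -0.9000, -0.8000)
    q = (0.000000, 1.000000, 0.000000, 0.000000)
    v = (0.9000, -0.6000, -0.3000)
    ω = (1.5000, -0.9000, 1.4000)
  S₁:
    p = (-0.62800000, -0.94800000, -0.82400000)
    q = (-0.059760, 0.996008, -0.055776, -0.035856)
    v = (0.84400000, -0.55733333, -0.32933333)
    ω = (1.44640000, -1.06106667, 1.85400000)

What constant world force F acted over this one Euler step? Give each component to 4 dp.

velocity change Δv = (-0.05600000, 0.04266667, -0.02933333)
applied force F = (-2.1000, 1.6000, -1.1000)

F = (-2.1000, 1.6000, -1.1000)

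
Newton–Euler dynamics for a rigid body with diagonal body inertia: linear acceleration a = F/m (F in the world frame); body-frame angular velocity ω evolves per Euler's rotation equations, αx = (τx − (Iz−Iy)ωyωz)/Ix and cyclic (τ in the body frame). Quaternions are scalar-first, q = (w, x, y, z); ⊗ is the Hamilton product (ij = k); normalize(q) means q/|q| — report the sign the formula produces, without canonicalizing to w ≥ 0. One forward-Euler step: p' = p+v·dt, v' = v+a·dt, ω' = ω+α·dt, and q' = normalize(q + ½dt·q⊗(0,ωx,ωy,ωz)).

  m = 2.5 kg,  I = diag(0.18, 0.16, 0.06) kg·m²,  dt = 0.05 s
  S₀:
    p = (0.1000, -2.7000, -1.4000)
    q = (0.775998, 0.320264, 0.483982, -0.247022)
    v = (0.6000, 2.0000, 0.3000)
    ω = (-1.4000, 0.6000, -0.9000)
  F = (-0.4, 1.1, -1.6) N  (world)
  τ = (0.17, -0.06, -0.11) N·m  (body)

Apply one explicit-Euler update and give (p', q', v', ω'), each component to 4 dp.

angular accel α = (0.6444, -1.3200, -2.1133)
ω' = ω + α·dt = (-1.3678, 0.5340, -1.0057)
2q̇ = q⊗(0,ω) = (-0.0643394, -1.3737678, 1.0996672, 0.1713350)
q + ½dt·q⊗(0,ω), renormalized = (0.7736, 0.2856, 0.5110, -0.2425)
a = (-0.1600, 0.4400, -0.6400)
new position p' = (0.1300, -2.6000, -1.3850)
new velocity v' = (0.5920, 2.0220, 0.2680)

p' = (0.1300, -2.6000, -1.3850)
q' = (0.7736, 0.2856, 0.5110, -0.2425)
v' = (0.5920, 2.0220, 0.2680)
ω' = (-1.3678, 0.5340, -1.0057)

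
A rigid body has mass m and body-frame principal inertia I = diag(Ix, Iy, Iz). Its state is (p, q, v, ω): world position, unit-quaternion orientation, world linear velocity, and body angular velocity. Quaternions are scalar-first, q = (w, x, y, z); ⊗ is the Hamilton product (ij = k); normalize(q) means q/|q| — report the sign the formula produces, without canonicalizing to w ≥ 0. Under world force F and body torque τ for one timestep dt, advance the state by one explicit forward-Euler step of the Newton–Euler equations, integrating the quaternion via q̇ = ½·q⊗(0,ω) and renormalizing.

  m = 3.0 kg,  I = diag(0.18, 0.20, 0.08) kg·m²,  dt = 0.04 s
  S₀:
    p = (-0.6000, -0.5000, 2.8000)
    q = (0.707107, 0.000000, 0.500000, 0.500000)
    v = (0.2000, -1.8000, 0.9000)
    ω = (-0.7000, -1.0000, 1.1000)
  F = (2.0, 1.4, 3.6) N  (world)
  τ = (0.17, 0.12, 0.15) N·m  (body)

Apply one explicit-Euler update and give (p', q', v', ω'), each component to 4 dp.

p' = (-0.5920, -0.5720, 2.8360)
q' = (0.7057, 0.0111, 0.4786, 0.5223)
v' = (0.2267, -1.7813, 0.9480)
ω' = (-0.6916, -0.9606, 1.1680)

angular accel α = (0.2111, 0.9850, 1.7000)
new body rate ω' = (-0.6916, -0.9606, 1.1680)
Hamilton product q⊗(0,ω) = (-0.0500000, 0.5550251, -1.0571070, 1.1278177)
q' = normalize(q + ½dt·q⊗(0,ω)) = (0.7057, 0.0111, 0.4786, 0.5223)
a = F/m = (0.6667, 0.4667, 1.2000)
new position p' = (-0.5920, -0.5720, 2.8360)
v + (F/m)dt = (0.2267, -1.7813, 0.9480)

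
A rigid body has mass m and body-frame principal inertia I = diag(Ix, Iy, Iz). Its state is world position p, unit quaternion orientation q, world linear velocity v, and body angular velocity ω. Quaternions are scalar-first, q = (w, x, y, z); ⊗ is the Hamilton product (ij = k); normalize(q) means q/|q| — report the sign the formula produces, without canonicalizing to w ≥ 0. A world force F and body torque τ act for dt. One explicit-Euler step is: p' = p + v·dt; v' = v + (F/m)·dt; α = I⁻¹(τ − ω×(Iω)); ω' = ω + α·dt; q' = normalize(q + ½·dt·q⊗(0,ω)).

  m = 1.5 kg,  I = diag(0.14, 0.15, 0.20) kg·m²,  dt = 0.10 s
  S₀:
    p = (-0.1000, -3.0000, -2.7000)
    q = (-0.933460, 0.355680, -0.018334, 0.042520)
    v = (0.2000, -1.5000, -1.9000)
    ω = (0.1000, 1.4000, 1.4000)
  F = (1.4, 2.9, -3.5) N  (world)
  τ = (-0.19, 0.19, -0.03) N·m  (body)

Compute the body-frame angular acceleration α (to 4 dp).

gyro term ω×Iω = (0.0980, -0.0084, 0.0014)
angular accel α = (-2.0571, 1.3227, -0.1570)

α = (-2.0571, 1.3227, -0.1570)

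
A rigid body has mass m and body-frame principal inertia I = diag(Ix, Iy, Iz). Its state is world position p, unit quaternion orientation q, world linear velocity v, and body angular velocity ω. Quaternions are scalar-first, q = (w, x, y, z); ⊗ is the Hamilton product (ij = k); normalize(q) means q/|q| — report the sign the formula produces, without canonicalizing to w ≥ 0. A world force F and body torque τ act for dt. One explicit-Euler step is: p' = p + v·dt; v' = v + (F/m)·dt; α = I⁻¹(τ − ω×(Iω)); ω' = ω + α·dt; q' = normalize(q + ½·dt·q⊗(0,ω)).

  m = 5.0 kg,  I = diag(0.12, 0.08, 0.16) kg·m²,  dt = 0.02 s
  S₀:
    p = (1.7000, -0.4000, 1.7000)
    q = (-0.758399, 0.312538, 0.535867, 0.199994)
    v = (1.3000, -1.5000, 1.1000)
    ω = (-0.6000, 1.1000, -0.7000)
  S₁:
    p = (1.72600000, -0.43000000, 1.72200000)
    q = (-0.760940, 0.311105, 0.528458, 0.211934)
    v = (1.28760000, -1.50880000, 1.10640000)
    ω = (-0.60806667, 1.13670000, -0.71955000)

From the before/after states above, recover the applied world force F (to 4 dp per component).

F = (-3.1000, -2.2000, 1.6000)

v₁ − v₀ = (-0.01240000, -0.00880000, 0.00640000)
m·(v₁−v₀)/dt = (-3.1000, -2.2000, 1.6000)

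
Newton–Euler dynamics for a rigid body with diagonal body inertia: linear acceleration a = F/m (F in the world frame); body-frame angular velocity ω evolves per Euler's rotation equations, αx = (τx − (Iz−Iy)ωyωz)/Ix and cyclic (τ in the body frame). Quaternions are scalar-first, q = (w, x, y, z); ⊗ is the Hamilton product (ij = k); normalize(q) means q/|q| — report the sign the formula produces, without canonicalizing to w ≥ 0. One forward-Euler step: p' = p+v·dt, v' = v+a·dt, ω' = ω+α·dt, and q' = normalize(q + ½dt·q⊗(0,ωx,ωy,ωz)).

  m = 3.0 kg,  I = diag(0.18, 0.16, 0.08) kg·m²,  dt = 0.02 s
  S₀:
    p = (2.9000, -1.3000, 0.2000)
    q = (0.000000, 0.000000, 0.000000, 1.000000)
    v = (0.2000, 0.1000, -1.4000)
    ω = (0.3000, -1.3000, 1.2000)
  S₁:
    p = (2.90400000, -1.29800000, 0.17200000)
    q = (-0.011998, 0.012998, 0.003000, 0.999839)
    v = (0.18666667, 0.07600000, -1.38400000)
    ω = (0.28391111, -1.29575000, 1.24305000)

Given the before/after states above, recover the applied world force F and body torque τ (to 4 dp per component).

F = (-2.0000, -3.6000, 2.4000)
τ = (-0.0200, 0.0700, 0.1800)

velocity change Δv = (-0.01333333, -0.02400000, 0.01600000)
m·(v₁−v₀)/dt = (-2.0000, -3.6000, 2.4000)
Δω = ω₁−ω₀ = (-0.01608889, 0.00425000, 0.04305000)
τ = I·(Δω/dt) + ω₀×(Iω₀) = (-0.0200, 0.0700, 0.1800)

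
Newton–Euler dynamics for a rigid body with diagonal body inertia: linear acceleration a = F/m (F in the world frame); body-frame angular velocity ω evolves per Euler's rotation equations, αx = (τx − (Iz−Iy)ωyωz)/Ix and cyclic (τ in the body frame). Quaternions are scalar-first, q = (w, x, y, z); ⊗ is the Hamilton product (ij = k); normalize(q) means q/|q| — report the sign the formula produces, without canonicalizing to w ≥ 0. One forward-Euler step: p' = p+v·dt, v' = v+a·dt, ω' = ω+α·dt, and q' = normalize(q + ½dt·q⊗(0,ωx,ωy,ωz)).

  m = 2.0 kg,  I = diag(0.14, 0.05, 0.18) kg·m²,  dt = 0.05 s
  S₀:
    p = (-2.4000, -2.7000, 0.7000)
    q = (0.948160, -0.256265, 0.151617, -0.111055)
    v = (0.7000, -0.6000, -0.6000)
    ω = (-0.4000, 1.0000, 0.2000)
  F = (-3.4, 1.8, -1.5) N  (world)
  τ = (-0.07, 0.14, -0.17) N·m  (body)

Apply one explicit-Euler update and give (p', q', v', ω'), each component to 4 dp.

gyro term ω×Iω = (0.0260, 0.0032, 0.0360)
angular accel α = (-0.6857, 2.7360, -1.1444)
ω + α·dt = (-0.4343, 1.1368, 0.1428)
q⊗(0,ω) = (-0.2319120, -0.2378856, 1.0438350, -0.0059862)
updated quaternion q' = (0.9420, -0.2621, 0.1776, -0.1112)
linear accel F/m = (-1.7000, 0.9000, -0.7500)
new position p' = (-2.3650, -2.7300, 0.6700)
v + (F/m)dt = (0.6150, -0.5550, -0.6375)

p' = (-2.3650, -2.7300, 0.6700)
q' = (0.9420, -0.2621, 0.1776, -0.1112)
v' = (0.6150, -0.5550, -0.6375)
ω' = (-0.4343, 1.1368, 0.1428)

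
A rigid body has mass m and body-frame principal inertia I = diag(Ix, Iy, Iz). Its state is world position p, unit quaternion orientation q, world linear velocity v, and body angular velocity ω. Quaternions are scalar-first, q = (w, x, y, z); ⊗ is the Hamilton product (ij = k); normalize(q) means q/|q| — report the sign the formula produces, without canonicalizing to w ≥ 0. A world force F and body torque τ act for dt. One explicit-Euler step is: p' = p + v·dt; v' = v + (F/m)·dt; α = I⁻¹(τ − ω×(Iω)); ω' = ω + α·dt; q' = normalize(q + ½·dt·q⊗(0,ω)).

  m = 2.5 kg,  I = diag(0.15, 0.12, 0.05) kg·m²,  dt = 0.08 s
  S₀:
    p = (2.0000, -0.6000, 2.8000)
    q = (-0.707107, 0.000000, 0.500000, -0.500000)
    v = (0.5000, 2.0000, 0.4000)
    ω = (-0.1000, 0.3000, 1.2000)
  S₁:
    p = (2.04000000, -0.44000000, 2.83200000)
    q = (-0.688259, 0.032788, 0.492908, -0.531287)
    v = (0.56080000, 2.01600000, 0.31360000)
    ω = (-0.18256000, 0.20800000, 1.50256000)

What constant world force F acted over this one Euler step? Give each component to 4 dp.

Δv = v₁−v₀ = (0.06080000, 0.01600000, -0.08640000)
m·(v₁−v₀)/dt = (1.9000, 0.5000, -2.7000)

F = (1.9000, 0.5000, -2.7000)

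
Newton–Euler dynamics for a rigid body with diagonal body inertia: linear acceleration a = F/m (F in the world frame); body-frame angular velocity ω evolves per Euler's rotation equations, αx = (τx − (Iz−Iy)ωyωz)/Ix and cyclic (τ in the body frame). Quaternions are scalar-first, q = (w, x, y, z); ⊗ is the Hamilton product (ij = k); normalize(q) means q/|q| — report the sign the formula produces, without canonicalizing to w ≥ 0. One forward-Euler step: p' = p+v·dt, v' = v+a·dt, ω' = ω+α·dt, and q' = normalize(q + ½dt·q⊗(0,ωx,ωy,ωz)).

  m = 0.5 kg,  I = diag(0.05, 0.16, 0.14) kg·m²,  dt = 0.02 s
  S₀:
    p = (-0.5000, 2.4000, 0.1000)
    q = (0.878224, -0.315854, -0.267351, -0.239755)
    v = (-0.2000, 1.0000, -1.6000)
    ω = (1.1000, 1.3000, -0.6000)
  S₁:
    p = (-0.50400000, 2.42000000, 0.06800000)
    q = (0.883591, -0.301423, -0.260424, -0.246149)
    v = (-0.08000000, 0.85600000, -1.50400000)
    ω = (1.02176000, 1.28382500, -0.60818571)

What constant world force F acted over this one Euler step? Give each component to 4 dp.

v₁ − v₀ = (0.12000000, -0.14400000, 0.09600000)
applied force F = (3.0000, -3.6000, 2.4000)

F = (3.0000, -3.6000, 2.4000)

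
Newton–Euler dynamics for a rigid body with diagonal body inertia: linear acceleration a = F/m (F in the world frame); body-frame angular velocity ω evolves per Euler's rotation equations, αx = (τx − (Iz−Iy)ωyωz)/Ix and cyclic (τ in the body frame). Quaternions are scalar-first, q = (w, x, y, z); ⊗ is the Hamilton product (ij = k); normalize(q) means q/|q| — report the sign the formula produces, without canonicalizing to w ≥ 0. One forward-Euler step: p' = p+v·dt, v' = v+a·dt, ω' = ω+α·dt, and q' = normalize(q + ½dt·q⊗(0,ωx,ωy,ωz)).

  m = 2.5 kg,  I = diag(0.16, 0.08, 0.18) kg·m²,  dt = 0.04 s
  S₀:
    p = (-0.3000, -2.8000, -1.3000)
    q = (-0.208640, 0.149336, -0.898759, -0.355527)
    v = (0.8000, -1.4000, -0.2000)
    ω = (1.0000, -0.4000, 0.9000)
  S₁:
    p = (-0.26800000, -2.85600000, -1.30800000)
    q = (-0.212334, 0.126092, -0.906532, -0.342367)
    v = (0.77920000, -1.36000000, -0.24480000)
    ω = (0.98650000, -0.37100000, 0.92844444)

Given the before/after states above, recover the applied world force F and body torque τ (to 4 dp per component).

F = (-1.3000, 2.5000, -2.8000)
τ = (-0.0900, 0.0400, 0.1600)

ω₁ − ω₀ = (-0.01350000, 0.02900000, 0.02844444)
precession coupling = (-0.0360, -0.0180, 0.0320)
applied torque τ = (-0.0900, 0.0400, 0.1600)
velocity change Δv = (-0.02080000, 0.04000000, -0.04480000)
m·(v₁−v₀)/dt = (-1.3000, 2.5000, -2.8000)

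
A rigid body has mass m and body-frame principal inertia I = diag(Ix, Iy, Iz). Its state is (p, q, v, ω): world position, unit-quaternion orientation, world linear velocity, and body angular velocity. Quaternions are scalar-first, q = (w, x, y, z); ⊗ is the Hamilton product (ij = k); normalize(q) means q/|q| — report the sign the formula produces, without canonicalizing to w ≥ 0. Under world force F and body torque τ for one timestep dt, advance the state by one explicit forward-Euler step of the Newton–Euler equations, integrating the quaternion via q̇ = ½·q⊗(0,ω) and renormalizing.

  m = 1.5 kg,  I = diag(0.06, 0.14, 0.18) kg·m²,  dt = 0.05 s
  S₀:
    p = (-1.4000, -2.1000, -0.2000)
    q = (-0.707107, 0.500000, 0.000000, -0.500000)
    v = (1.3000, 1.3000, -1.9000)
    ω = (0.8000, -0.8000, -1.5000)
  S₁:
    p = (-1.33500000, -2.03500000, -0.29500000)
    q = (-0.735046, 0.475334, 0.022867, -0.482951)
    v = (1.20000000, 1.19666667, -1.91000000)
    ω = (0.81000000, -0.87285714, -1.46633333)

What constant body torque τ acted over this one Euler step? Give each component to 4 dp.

Δω = ω₁−ω₀ = (0.01000000, -0.07285714, 0.03366667)
I·α + gyro = (0.0600, -0.0600, 0.0700)

τ = (0.0600, -0.0600, 0.0700)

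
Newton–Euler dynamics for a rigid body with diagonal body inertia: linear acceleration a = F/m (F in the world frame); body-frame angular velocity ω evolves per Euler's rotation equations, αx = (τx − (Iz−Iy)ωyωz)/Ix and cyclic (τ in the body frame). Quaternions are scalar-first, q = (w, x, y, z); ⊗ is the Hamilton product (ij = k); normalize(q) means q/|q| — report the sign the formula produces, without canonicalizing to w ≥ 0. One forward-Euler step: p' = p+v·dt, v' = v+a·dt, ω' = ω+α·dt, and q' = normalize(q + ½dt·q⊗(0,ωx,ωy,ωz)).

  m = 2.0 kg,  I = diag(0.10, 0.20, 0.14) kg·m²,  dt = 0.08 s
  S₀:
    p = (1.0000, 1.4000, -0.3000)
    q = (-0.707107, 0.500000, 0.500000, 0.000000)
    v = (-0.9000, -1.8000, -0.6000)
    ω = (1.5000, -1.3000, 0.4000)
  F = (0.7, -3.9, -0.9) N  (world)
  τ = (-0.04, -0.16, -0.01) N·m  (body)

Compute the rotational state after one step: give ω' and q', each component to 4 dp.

ω×(Iω) gyroscopic = (0.0312, -0.0240, -0.1950)
α = I⁻¹(τ − ω×Iω) = (-0.7120, -0.6800, 1.3214)
ω' = ω + α·dt = (1.4430, -1.3544, 0.5057)
q⊗(0,ω) = (-0.1000000, -0.8606605, 0.7192391, -1.6828428)
q' = normalize(q + ½dt·q⊗(0,ω)) = (-0.7088, 0.4641, 0.5270, -0.0671)

ω' = (1.4430, -1.3544, 0.5057)
q' = (-0.7088, 0.4641, 0.5270, -0.0671)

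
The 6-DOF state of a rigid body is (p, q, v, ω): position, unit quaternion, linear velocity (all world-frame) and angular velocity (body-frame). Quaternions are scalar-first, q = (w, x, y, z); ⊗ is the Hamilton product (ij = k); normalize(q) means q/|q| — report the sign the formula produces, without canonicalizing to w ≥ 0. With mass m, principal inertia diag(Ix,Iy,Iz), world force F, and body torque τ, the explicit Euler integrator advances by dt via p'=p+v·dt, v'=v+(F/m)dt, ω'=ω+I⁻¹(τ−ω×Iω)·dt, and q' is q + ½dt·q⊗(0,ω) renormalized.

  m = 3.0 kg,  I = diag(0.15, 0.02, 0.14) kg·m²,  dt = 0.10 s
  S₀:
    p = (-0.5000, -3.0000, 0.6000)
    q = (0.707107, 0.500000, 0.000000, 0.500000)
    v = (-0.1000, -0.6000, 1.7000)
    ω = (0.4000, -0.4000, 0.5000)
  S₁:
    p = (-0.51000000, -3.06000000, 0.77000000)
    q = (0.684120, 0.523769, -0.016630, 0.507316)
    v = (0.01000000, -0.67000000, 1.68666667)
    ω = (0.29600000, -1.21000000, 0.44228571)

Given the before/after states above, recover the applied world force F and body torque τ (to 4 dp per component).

F = (3.3000, -2.1000, -0.4000)
τ = (-0.1800, -0.1600, -0.0600)

Δv = v₁−v₀ = (0.11000000, -0.07000000, -0.01333333)
m·(v₁−v₀)/dt = (3.3000, -2.1000, -0.4000)
Δω = ω₁−ω₀ = (-0.10400000, -0.81000000, -0.05771429)
ω₀×(Iω₀) = (-0.0240, 0.0020, 0.0208)
applied torque τ = (-0.1800, -0.1600, -0.0600)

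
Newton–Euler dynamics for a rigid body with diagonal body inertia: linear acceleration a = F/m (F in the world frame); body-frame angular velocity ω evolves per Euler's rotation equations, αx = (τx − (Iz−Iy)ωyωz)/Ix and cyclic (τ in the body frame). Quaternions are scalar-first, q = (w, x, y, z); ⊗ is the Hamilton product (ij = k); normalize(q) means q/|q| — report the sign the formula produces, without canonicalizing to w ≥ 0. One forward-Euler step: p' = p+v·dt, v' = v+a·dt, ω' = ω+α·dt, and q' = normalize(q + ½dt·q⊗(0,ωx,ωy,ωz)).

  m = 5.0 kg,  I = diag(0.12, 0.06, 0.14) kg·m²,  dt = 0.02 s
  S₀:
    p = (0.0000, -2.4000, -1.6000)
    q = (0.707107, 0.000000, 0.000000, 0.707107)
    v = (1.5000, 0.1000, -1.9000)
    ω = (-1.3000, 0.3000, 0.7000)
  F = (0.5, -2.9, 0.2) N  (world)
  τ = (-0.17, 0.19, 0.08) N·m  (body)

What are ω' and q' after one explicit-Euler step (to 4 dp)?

α = I⁻¹(τ − ω×Iω) = (-1.5567, 2.8633, 0.4043)
ω' = ω + α·dt = (-1.3311, 0.3573, 0.7081)
q⊗(0,ω) = (-0.4949749, -1.1313712, -0.7071070, 0.4949749)
updated quaternion q' = (0.7021, -0.0113, -0.0071, 0.7120)

ω' = (-1.3311, 0.3573, 0.7081)
q' = (0.7021, -0.0113, -0.0071, 0.7120)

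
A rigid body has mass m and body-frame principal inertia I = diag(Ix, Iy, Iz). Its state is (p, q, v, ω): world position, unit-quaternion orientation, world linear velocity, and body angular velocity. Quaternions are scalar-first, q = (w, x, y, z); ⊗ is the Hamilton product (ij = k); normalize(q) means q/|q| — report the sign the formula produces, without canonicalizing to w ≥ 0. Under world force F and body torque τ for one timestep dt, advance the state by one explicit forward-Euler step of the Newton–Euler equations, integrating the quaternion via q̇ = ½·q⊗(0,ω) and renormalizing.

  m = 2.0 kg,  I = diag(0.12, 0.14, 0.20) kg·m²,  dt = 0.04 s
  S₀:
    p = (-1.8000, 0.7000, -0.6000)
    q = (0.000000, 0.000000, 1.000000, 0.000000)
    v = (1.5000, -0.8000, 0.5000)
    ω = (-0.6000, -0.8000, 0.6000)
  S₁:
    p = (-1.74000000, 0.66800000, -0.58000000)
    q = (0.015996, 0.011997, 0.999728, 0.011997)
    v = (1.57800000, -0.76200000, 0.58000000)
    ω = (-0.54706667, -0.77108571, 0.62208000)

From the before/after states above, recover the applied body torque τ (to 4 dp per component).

rate change Δω = (0.05293333, 0.02891429, 0.02208000)
precession coupling = (-0.0288, 0.0288, 0.0096)
τ = I·(Δω/dt) + ω₀×(Iω₀) = (0.1300, 0.1300, 0.1200)

τ = (0.1300, 0.1300, 0.1200)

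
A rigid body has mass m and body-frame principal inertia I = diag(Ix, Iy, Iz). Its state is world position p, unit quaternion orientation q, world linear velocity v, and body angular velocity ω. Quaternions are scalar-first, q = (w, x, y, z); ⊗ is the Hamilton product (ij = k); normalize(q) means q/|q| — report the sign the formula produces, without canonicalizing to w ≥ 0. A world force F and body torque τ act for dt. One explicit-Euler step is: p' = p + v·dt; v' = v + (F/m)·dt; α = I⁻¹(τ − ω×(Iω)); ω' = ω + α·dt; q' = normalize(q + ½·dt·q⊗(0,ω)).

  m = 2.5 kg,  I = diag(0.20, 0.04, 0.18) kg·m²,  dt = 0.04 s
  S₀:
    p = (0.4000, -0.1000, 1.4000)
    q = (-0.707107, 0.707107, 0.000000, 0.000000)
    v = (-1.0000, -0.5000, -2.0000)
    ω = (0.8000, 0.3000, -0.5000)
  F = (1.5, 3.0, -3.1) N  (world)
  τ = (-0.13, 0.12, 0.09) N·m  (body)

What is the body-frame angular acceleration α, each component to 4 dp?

α = (-0.5450, 3.2000, 0.7133)

gyro term ω×Iω = (-0.0210, -0.0080, -0.0384)
(τ − ω×Iω)/I = (-0.5450, 3.2000, 0.7133)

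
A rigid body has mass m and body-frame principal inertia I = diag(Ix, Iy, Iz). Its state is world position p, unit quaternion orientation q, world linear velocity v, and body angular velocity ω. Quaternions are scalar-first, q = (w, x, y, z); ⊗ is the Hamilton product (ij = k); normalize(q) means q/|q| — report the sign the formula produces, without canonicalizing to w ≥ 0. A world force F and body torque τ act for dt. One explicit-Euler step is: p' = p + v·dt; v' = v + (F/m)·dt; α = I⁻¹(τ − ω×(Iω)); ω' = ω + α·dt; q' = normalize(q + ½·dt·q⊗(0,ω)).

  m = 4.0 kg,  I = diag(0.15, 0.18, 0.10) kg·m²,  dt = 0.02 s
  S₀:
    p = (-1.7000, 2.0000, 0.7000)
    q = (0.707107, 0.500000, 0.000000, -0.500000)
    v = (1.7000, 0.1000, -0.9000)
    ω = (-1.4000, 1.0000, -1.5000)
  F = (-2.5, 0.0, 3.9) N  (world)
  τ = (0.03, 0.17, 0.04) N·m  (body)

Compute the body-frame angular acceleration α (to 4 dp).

ω×(Iω) gyroscopic = (0.1200, 0.1050, -0.0420)
(τ − ω×Iω)/I = (-0.6000, 0.3611, 0.8200)

α = (-0.6000, 0.3611, 0.8200)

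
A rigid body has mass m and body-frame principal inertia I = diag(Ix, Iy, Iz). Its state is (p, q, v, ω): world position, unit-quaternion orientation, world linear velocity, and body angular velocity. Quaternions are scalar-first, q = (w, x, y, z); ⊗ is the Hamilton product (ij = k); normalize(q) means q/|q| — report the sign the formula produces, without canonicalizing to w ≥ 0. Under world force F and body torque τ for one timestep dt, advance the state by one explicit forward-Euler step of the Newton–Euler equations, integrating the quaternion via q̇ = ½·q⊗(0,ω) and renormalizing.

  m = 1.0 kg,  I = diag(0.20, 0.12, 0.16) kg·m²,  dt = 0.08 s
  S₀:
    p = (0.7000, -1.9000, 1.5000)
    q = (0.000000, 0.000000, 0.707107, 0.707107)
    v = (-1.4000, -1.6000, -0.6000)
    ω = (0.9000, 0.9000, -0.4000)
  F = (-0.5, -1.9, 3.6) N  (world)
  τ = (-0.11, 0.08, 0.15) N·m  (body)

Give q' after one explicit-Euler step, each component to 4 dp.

q' = (-0.0141, -0.0367, 0.7315, 0.6807)

Hamilton product q⊗(0,ω) = (-0.3535535, -0.9192391, 0.6363963, -0.6363963)
updated quaternion q' = (-0.0141, -0.0367, 0.7315, 0.6807)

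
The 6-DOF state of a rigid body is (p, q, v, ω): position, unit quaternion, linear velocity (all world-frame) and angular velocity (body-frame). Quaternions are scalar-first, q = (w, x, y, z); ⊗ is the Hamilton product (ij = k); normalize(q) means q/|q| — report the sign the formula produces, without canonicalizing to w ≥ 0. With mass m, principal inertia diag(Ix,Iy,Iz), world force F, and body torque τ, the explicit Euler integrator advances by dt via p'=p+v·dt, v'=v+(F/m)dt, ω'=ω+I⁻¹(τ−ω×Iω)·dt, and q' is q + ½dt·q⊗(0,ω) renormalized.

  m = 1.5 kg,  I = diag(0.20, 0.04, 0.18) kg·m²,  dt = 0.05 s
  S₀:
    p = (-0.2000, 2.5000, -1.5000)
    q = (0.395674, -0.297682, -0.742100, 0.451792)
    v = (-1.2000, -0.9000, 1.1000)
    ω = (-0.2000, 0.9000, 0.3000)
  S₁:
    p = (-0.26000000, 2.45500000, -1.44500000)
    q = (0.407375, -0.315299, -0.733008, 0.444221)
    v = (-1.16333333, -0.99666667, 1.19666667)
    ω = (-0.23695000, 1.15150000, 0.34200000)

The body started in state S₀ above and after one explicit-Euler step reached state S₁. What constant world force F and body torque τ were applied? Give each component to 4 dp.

F = (1.1000, -2.9000, 2.9000)
τ = (-0.1100, 0.2000, 0.1800)

rate change Δω = (-0.03695000, 0.25150000, 0.04200000)
τ = I·(Δω/dt) + ω₀×(Iω₀) = (-0.1100, 0.2000, 0.1800)
velocity change Δv = (0.03666667, -0.09666667, 0.09666667)
applied force F = (1.1000, -2.9000, 2.9000)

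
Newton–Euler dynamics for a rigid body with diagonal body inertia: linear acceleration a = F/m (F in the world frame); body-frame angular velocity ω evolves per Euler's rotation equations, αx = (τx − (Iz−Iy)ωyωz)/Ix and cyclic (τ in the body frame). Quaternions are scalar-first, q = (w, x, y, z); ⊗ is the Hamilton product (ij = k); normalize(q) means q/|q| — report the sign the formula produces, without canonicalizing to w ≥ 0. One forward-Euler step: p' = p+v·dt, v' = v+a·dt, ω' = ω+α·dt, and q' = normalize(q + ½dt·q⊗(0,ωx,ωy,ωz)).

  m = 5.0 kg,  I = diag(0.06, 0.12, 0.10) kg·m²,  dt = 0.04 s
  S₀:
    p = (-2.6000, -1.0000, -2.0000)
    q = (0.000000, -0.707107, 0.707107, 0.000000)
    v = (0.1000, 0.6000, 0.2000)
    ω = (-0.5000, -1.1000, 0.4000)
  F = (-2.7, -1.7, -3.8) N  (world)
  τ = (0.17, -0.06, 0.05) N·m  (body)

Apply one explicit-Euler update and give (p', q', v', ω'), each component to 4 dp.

precession coupling ω×(Iω) = (0.0088, 0.0080, 0.0330)
angular accel α = (2.6867, -0.5667, 0.1700)
new body rate ω' = (-0.3925, -1.1227, 0.4068)
Hamilton product q⊗(0,ω) = (0.4242642, 0.2828428, 0.2828428, 1.1313712)
updated quaternion q' = (0.0085, -0.7012, 0.7125, 0.0226)
p + v·dt = (-2.5960, -0.9760, -1.9920)
new velocity v' = (0.0784, 0.5864, 0.1696)

p' = (-2.5960, -0.9760, -1.9920)
q' = (0.0085, -0.7012, 0.7125, 0.0226)
v' = (0.0784, 0.5864, 0.1696)
ω' = (-0.3925, -1.1227, 0.4068)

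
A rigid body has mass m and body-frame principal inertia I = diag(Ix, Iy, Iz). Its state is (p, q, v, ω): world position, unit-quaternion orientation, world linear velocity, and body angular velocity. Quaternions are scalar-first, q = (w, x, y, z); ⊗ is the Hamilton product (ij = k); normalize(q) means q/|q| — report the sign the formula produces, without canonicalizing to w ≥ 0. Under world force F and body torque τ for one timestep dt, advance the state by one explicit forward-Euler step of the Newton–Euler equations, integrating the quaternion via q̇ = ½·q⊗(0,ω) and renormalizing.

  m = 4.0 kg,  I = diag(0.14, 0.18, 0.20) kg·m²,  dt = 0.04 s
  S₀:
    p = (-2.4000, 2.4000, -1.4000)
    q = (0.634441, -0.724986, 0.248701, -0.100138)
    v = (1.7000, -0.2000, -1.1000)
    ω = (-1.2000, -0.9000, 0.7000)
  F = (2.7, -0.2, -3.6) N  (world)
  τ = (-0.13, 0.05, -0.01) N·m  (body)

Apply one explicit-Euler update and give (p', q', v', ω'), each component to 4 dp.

p + v·dt = (-2.3320, 2.3920, -1.4440)
new velocity v' = (1.7270, -0.2020, -1.1360)
gyro term ω×Iω = (-0.0126, 0.0504, 0.0432)
α = I⁻¹(τ − ω×Iω) = (-0.8386, -0.0022, -0.2660)
new body rate ω' = (-1.2335, -0.9001, 0.6894)
q⊗(0,ω) = (-0.5760557, -0.6773627, 0.0566589, 1.3950373)
q' = normalize(q + ½dt·q⊗(0,ω)) = (0.6226, -0.7381, 0.2497, -0.0722)

p' = (-2.3320, 2.3920, -1.4440)
q' = (0.6226, -0.7381, 0.2497, -0.0722)
v' = (1.7270, -0.2020, -1.1360)
ω' = (-1.2335, -0.9001, 0.6894)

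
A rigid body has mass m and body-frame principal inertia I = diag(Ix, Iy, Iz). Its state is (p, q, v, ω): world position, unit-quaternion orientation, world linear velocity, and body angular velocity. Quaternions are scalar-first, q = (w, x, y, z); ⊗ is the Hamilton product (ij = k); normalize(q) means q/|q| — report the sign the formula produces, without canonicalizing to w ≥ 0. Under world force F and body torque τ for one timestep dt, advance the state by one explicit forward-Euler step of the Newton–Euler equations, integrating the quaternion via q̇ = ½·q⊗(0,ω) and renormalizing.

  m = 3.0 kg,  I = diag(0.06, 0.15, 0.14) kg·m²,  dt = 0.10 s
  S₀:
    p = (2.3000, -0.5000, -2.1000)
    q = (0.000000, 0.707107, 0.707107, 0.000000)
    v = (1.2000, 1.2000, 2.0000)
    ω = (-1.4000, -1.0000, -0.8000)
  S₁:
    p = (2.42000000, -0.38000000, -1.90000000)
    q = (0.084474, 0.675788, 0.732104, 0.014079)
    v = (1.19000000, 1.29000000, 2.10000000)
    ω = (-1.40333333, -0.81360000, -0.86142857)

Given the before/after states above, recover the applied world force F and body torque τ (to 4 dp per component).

rate change Δω = (-0.00333333, 0.18640000, -0.06142857)
gyro term ω₀×Iω₀ = (-0.0080, -0.0896, 0.1260)
I·α + gyro = (-0.0100, 0.1900, 0.0400)
velocity change Δv = (-0.01000000, 0.09000000, 0.10000000)
applied force F = (-0.3000, 2.7000, 3.0000)

F = (-0.3000, 2.7000, 3.0000)
τ = (-0.0100, 0.1900, 0.0400)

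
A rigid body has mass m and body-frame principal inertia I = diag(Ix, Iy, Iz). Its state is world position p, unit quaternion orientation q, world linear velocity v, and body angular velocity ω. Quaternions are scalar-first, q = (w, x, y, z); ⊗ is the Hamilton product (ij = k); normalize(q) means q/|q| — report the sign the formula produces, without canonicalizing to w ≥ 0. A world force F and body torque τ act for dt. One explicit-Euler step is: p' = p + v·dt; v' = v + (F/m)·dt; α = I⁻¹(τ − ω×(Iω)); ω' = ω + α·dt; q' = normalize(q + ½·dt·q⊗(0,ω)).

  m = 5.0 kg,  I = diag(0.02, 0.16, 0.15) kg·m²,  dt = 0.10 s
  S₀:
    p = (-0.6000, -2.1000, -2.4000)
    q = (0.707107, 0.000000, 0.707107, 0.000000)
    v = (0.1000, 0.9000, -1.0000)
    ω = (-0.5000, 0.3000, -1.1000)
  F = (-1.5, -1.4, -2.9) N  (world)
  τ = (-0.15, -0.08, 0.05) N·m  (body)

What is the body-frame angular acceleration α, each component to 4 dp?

ω×(Iω) gyroscopic = (0.0033, -0.0715, -0.0210)
(τ − ω×Iω)/I = (-7.6650, -0.0531, 0.4733)

α = (-7.6650, -0.0531, 0.4733)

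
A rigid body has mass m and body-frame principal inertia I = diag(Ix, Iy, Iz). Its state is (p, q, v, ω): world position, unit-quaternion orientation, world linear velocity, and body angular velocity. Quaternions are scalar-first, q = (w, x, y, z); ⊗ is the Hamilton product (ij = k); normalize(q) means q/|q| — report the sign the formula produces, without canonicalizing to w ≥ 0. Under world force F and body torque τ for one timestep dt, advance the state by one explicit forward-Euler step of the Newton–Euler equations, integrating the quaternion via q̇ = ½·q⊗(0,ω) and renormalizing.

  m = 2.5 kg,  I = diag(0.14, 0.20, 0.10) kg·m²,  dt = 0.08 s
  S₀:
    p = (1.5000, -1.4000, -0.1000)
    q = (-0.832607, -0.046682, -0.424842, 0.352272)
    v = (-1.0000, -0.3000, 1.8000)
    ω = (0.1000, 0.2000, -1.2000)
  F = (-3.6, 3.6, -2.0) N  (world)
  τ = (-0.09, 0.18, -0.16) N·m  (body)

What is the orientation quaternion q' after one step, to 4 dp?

Hamilton product q⊗(0,ω) = (0.5123630, 0.3560953, -0.1873126, 1.0322762)
updated quaternion q' = (-0.8111, -0.0324, -0.4318, 0.3931)

q' = (-0.8111, -0.0324, -0.4318, 0.3931)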